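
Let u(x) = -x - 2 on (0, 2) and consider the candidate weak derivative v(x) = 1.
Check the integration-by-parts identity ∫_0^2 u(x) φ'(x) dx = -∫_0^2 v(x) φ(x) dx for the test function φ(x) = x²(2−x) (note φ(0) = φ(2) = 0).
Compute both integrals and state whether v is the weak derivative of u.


LHS = 4/3, RHS = -4/3. No, v is not the weak derivative of u.

u(x) = -x - 2, classical derivative u'(x) = -1.
φ(x) = x²(2−x), so φ'(x) = x*(4 - 3*x).
Note φ(0) = φ(2) = 0, so the boundary term u·φ vanishes.
LHS = ∫_0^2 u(x) φ'(x) dx = ∫_0^2 (3*x^3 + 2*x^2 - 8*x) dx. Term by term:
  ∫_0^2 3*x^3 dx = 12;  ∫_0^2 2*x^2 dx = 16/3;  ∫_0^2 -8*x dx = -16.
Sum: 12 + 16/3 − 16 = 4/3.
So LHS = 4/3.
∫_0^2 v(x) φ(x) dx = ∫_0^2 (-x^3 + 2*x^2) dx. Term by term:
  ∫_0^2 -x^3 dx = -4;  ∫_0^2 2*x^2 dx = 16/3.
Sum: -4 + 16/3 = 4/3.
So RHS = -∫_0^2 v(x) φ(x) dx = -4/3.
LHS − RHS = 8/3 ≠ 0, so the identity fails.
(For a valid weak derivative the identity must hold for EVERY test function, in particular this one. The failure shows v is NOT the weak derivative of u.)
Correct weak derivative would be u'(x) = -1.


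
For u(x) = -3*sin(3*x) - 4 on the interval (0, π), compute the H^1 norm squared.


||u||_{H^1(0,π)}^2 = 16 + 61*π

u'(x) = -9*cos(3*x).
Expand u² and (u')² and integrate term by term on (0, π), using: for integers n ≥ 1, ∫_0^π sin²(nx) dx = ∫_0^π cos²(nx) dx = π/2; for n ≠ n', ∫_0^π sin(nx)sin(n'x) dx = ∫_0^π cos(nx)cos(n'x) dx = 0; and by product-to-sum, ∫_0^π sin(nx)cos(n'x) dx = ½∫_0^π [sin((n+n')x) + sin((n−n')x)] dx, which is 0 when n+n' is even and 2n/(n²−n'²) when n+n' is odd (it need not vanish on (0, π)). For the constant mode: ∫_0^π 1 dx = π, ∫_0^π cos(nx) dx = 0, ∫_0^π sin(nx) dx = (1−(−1)^n)/n.
  u² squared terms: (-4)²·∫1 dx = 16·π = 16*π;  (-3)²·∫sin(3x)² dx = 9·π/2 = 9*π/2.
  u² cross terms: 2·(-4)·(-3)·∫1·sin(3x) dx = 24·(2/3) = 16.
  So ∫_0^π u² dx = 16*π + 9*π/2 + 16 = 16 + 41*π/2.
  (u')² squared terms: (-9)²·∫cos(3x)² dx = 81·π/2 = 81*π/2.
  So ∫_0^π (u')² dx = 81*π/2.
||u||_{H^1}^2 = (16 + 41*π/2) + (81*π/2) = 16 + 61*π.


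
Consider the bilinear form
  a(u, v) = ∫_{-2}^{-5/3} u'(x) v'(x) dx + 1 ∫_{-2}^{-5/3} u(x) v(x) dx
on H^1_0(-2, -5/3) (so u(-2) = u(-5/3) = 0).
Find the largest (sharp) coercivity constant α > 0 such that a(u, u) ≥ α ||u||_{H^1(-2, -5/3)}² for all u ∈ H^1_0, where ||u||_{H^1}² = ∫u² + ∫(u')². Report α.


α = 1

Coercivity of a(·,·) on H^1_0(-2, -5/3) means a(u, u) ≥ α ||u||_{H^1}² for every u ∈ H^1_0.
The interval has length L = 1/3, and Poincaré/coercivity depend only on L. Here a(u, u) = ∫(u')² + (1)·∫u².
Here c = 1 ≥ 1, so a(u,u) = ∫(u')² + c∫u² ≥ ∫(u')² + ∫u² = ||u||_{H^1}², i.e. α = 1 works. No larger α is possible: a(u,u) ≥ α||u||_{H^1}² means (1−α)∫(u')² ≥ (α−c)∫u², and for the modes u_n = sin(nπ(x−x₀)/L) (x₀ the left endpoint) one has ∫u_n²/∫(u_n')² = (L/(nπ))² → 0, so a(u_n,u_n)/||u_n||_{H^1}² → 1. Hence the optimal constant is α = 1.
Therefore α = 1.


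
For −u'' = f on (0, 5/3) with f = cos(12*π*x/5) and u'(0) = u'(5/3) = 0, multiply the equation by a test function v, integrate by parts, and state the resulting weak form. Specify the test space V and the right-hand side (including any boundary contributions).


V = H^1(0, 5/3) (no boundary constraint on v; u is determined up to an additive constant); weak form: ∫_0^5/3 u'v' dx = ∫_0^5/3 (cos(12*π*x/5)) v dx for all v ∈ V.

Multiply both sides by a test function v and integrate from 0 to 5/3:
  ∫_0^5/3 −u''(x) v(x) dx = ∫_0^5/3 f(x) v(x) dx.
Integrate the LHS by parts once:
  ∫_0^5/3 −u'' v dx = −[u'(x) v(x)]_0^5/3 + ∫_0^5/3 u'(x) v'(x) dx.
Thus ∫_0^5/3 u'(x) v'(x) dx = ∫_0^5/3 f(x) v(x) dx + [u'(x) v(x)]_0^5/3.
Choose V so that boundary terms are either known or forced to vanish.
u has homogeneous Neumann: u'(0) = u'(5/3) = 0. So [u' v]_0^5/3 = 0·v(5/3) − 0·v(0) = 0 for any v; take V = H^1(0, 5/3).
Weak formulation: find u (satisfying any essential BC) such that ∫_0^5/3 u'(x) v'(x) dx = ∫_0^5/3 f v dx for all v ∈ V (homogeneous Neumann, so boundary terms vanish).
Substituting f(x) = cos(12*π*x/5), the right-hand side is ∫_0^5/3 (cos(12*π*x/5)) v dx.
Compatibility check (pure Neumann): taking v ≡ 1 ∈ V gives 0 = ∫_0^5/3 f dx + (0) − (0), i.e. ∫_0^5/3 f dx must equal u'(0) − u'(5/3) = 0. Indeed ∫_0^5/3 (cos(12*π*x/5)) dx = 0, so the data are compatible. The solution is then unique only up to an additive constant (fix it e.g. by requiring ∫_0^5/3 u dx = 0).


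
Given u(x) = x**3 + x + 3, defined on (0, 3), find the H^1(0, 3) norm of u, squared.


||u||_{H^1}^2 = 76197/70

The H^1 norm (squared) on an interval (0, L) is
  ||u||_{H^1}^2 = ∫_0^L u(x)^2 dx + ∫_0^L u'(x)^2 dx.
Compute u'(x) = 3*x**2 + 1.
Then u(x)^2 = x**6 + 2*x**4 + 6*x**3 + x**2 + 6*x + 9 and u'(x)^2 = 9*x**4 + 6*x**2 + 1.
Integrate each monomial from 0 to 3 using ∫_0^3 c·x^n dx = c·3^(n+1)/(n+1):
  ∫_0^3 u(x)^2 dx = ∫_0^3 (x^6 + 2*x^4 + 6*x^3 + x^2 + 6*x + 9) dx. Term by term:
    ∫_0^3 x^6 dx = 2187/7;  ∫_0^3 2*x^4 dx = 486/5;  ∫_0^3 6*x^3 dx = 243/2;
    ∫_0^3 x^2 dx = 9;  ∫_0^3 6*x dx = 27;  ∫_0^3 9 dx = 27.
  Sum: 2187/7 + 486/5 + 243/2 + 9 + 27 + 27 = 41589/70.
  ∫_0^3 u'(x)^2 dx = ∫_0^3 (9*x^4 + 6*x^2 + 1) dx. Term by term:
    ∫_0^3 9*x^4 dx = 2187/5;  ∫_0^3 6*x^2 dx = 54;  ∫_0^3 1 dx = 3.
  Sum: 2187/5 + 54 + 3 = 2472/5.
Adding: ||u||_{H^1}^2 = 41589/70 + 2472/5 = 76197/70.


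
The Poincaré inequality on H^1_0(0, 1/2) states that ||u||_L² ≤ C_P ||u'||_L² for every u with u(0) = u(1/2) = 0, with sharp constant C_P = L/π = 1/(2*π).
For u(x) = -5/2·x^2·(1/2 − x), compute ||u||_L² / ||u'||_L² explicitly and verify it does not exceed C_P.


||u||_L² / ||u'||_L² = sqrt(14)/28 < C_P = 1/(2*π).

u(x) = -5/2·x^2·(1/2 − x), so u'(x) = 5*x*(3*x - 1)/2.
u(x) = -5/2·x^2·(1/2 − x) vanishes at x = 0 and x = 1/2, so u ∈ H^1_0(0, 1/2). Differentiate via the product rule and integrate the resulting polynomials term by term.
  ∫_0^1/2 u² dx = ∫_0^1/2 (25*x^6/4 - 25*x^5/4 + 25*x^4/16) dx. Term by term:
    ∫_0^1/2 25*x^6/4 dx = 25/3584;  ∫_0^1/2 -25*x^5/4 dx = -25/1536;  ∫_0^1/2 25*x^4/16 dx = 5/512.
  Sum: 25/3584 − 25/1536 + 5/512 = 5/10752.
  ∫_0^1/2 (u')² dx = ∫_0^1/2 (225*x^4/4 - 75*x^3/2 + 25*x^2/4) dx. Term by term:
    ∫_0^1/2 225*x^4/4 dx = 45/128;  ∫_0^1/2 -75*x^3/2 dx = -75/128;  ∫_0^1/2 25*x^2/4 dx = 25/96.
  Sum: 45/128 − 75/128 + 25/96 = 5/192.
∫_0^1/2 u² dx = 5/10752, so ||u||_L² = sqrt(210)/672.
∫_0^1/2 (u')² dx = 5/192, so ||u'||_L² = sqrt(15)/24.
Ratio ||u||_L² / ||u'||_L² = sqrt(14)/28.
Sharp Poincaré constant on H^1_0(0, 1/2) is C_P = L/π = 1/(2*π), achieved by sin(2*π·x).
A polynomial bump cannot attain the sharp Poincaré constant (only the first sine eigenfunction does), so the ratio is strictly less than C_P, consistent with ||u||_L² ≤ C_P ||u'||_L².


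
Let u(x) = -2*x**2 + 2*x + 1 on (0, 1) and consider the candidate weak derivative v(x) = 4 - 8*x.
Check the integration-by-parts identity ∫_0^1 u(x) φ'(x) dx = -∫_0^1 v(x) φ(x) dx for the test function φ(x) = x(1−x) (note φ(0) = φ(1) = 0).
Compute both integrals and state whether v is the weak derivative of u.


LHS = 0, RHS = 0. No, v is not the weak derivative of u.

u(x) = -2*x**2 + 2*x + 1, classical derivative u'(x) = 2 - 4*x.
φ(x) = x(1−x), so φ'(x) = 1 - 2*x.
Note φ(0) = φ(1) = 0, so the boundary term u·φ vanishes.
LHS = ∫_0^1 u(x) φ'(x) dx = ∫_0^1 (4*x^3 - 6*x^2 + 1) dx. Term by term:
  ∫_0^1 4*x^3 dx = 1;  ∫_0^1 -6*x^2 dx = -2;  ∫_0^1 1 dx = 1.
Sum: 1 − 2 + 1 = 0.
So LHS = 0.
∫_0^1 v(x) φ(x) dx = ∫_0^1 (8*x^3 - 12*x^2 + 4*x) dx. Term by term:
  ∫_0^1 8*x^3 dx = 2;  ∫_0^1 -12*x^2 dx = -4;  ∫_0^1 4*x dx = 2.
Sum: 2 − 4 + 2 = 0.
So RHS = -∫_0^1 v(x) φ(x) dx = 0.
LHS = RHS, so the identity holds for this particular φ. But this is necessary, not sufficient: a weak derivative must satisfy the identity for EVERY test function in C_c^∞(0, 1).
Here u is smooth, so its weak derivative equals its classical derivative u'(x) = 2 - 4*x. Since v(x) = 4 - 8*x ≠ u'(x), v is NOT the weak derivative of u — the agreement for this single φ is a coincidence (the difference v − u' happens to be L²-orthogonal to this φ).


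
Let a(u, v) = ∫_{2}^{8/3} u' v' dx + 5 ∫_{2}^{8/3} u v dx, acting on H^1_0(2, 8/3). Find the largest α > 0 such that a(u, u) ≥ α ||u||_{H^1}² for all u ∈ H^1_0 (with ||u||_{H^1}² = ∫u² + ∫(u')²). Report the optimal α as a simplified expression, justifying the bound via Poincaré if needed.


α = 1

Coercivity of a(·,·) on H^1_0(2, 8/3) means a(u, u) ≥ α ||u||_{H^1}² for every u ∈ H^1_0.
The interval has length L = 2/3, and Poincaré/coercivity depend only on L. Here a(u, u) = ∫(u')² + (5)·∫u².
Here c = 5 ≥ 1, so a(u,u) = ∫(u')² + c∫u² ≥ ∫(u')² + ∫u² = ||u||_{H^1}², i.e. α = 1 works. No larger α is possible: a(u,u) ≥ α||u||_{H^1}² means (1−α)∫(u')² ≥ (α−c)∫u², and for the modes u_n = sin(nπ(x−x₀)/L) (x₀ the left endpoint) one has ∫u_n²/∫(u_n')² = (L/(nπ))² → 0, so a(u_n,u_n)/||u_n||_{H^1}² → 1. Hence the optimal constant is α = 1.
Therefore α = 1.


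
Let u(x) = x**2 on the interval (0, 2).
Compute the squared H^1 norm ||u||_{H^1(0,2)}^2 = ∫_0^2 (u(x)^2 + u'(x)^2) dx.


||u||_{H^1}^2 = 256/15

The H^1 norm (squared) on an interval (0, L) is
  ||u||_{H^1}^2 = ∫_0^L u(x)^2 dx + ∫_0^L u'(x)^2 dx.
Compute u'(x) = 2*x.
Then u(x)^2 = x**4 and u'(x)^2 = 4*x**2.
Integrate each monomial from 0 to 2 using ∫_0^2 c·x^n dx = c·2^(n+1)/(n+1):
  ∫_0^2 u(x)^2 dx = ∫_0^2 (x^4) dx. Term by term:
    ∫_0^2 x^4 dx = 32/5.
  ∫_0^2 u'(x)^2 dx = ∫_0^2 (4*x^2) dx. Term by term:
    ∫_0^2 4*x^2 dx = 32/3.
Adding: ||u||_{H^1}^2 = 32/5 + 32/3 = 256/15.


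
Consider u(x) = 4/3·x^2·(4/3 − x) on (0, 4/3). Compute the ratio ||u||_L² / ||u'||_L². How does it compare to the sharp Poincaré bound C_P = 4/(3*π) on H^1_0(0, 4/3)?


||u||_L² / ||u'||_L² = 2*sqrt(14)/21 < C_P = 4/(3*π).

u(x) = 4/3·x^2·(4/3 − x), so u'(x) = 4*x*(8 - 9*x)/9.
u(x) = 4/3·x^2·(4/3 − x) vanishes at x = 0 and x = 4/3, so u ∈ H^1_0(0, 4/3). Differentiate via the product rule and integrate the resulting polynomials term by term.
  ∫_0^4/3 u² dx = ∫_0^4/3 (16*x^6/9 - 128*x^5/27 + 256*x^4/81) dx. Term by term:
    ∫_0^4/3 16*x^6/9 dx = 262144/137781;  ∫_0^4/3 -128*x^5/27 dx = -262144/59049;  ∫_0^4/3 256*x^4/81 dx = 262144/98415.
  Sum: 262144/137781 − 262144/59049 + 262144/98415 = 262144/2066715.
  ∫_0^4/3 (u')² dx = ∫_0^4/3 (16*x^4 - 256*x^3/9 + 1024*x^2/81) dx. Term by term:
    ∫_0^4/3 16*x^4 dx = 16384/1215;  ∫_0^4/3 -256*x^3/9 dx = -16384/729;  ∫_0^4/3 1024*x^2/81 dx = 65536/6561.
  Sum: 16384/1215 − 16384/729 + 65536/6561 = 32768/32805.
∫_0^4/3 u² dx = 262144/2066715, so ||u||_L² = 512*sqrt(35)/8505.
∫_0^4/3 (u')² dx = 32768/32805, so ||u'||_L² = 128*sqrt(10)/405.
Ratio ||u||_L² / ||u'||_L² = 2*sqrt(14)/21.
Sharp Poincaré constant on H^1_0(0, 4/3) is C_P = L/π = 4/(3*π), achieved by sin(3*π/4·x).
A polynomial bump cannot attain the sharp Poincaré constant (only the first sine eigenfunction does), so the ratio is strictly less than C_P, consistent with ||u||_L² ≤ C_P ||u'||_L².


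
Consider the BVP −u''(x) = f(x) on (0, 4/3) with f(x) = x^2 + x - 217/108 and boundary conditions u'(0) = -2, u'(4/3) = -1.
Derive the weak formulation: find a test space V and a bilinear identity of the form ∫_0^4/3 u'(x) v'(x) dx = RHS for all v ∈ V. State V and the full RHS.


V = H^1(0, 4/3) (v unrestricted at boundary; u is determined up to an additive constant); weak form: ∫_0^4/3 u'v' dx = ∫_0^4/3 (x^2 + x - 217/108) v dx − v(4/3) + 2·v(0) for all v ∈ V.

Multiply both sides by a test function v and integrate from 0 to 4/3:
  ∫_0^4/3 −u''(x) v(x) dx = ∫_0^4/3 f(x) v(x) dx.
Integrate the LHS by parts once:
  ∫_0^4/3 −u'' v dx = −[u'(x) v(x)]_0^4/3 + ∫_0^4/3 u'(x) v'(x) dx.
Thus ∫_0^4/3 u'(x) v'(x) dx = ∫_0^4/3 f(x) v(x) dx + [u'(x) v(x)]_0^4/3.
Choose V so that boundary terms are either known or forced to vanish.
u has inhomogeneous Neumann u'(0) = -2, u'(4/3) = -1. [u' v]_0^4/3 = (-1)·v(4/3) − (-2)·v(0) = − v(4/3) + 2·v(0). Take V = H^1(0, 4/3); boundary term becomes part of RHS.
Weak formulation: find u (satisfying any essential BC) such that ∫_0^4/3 u'(x) v'(x) dx = ∫_0^4/3 f v dx − v(4/3) + 2·v(0) for all v ∈ V (Neumann data are natural BCs: they enter the RHS as boundary terms).
Substituting f(x) = x^2 + x - 217/108, the right-hand side is ∫_0^4/3 (x^2 + x - 217/108) v dx − v(4/3) + 2·v(0).
Compatibility check (pure Neumann): taking v ≡ 1 ∈ V gives 0 = ∫_0^4/3 f dx + (-1) − (-2), i.e. ∫_0^4/3 f dx must equal u'(0) − u'(4/3) = -1. Indeed ∫_0^4/3 (x^2 + x - 217/108) dx = -1, so the data are compatible. The solution is then unique only up to an additive constant (fix it e.g. by requiring ∫_0^4/3 u dx = 0).


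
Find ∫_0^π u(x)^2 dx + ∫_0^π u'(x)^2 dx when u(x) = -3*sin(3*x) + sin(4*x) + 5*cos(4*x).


||u||_{H^1(0,π)}^2 = 3060/7 + 266*π

u'(x) = -20*sin(4*x) - 9*cos(3*x) + 4*cos(4*x).
Expand u² and (u')² and integrate term by term on (0, π), using: for integers n ≥ 1, ∫_0^π sin²(nx) dx = ∫_0^π cos²(nx) dx = π/2; for n ≠ n', ∫_0^π sin(nx)sin(n'x) dx = ∫_0^π cos(nx)cos(n'x) dx = 0; and by product-to-sum, ∫_0^π sin(nx)cos(n'x) dx = ½∫_0^π [sin((n+n')x) + sin((n−n')x)] dx, which is 0 when n+n' is even and 2n/(n²−n'²) when n+n' is odd (it need not vanish on (0, π)).
  u² squared terms: (-3)²·∫sin(3x)² dx = 9·π/2 = 9*π/2;  (5)²·∫cos(4x)² dx = 25·π/2 = 25*π/2;  (1)²·∫sin(4x)² dx = 1·π/2 = π/2.
  u² cross terms: 2·(-3)·(5)·∫sin(3x)·cos(4x) dx = -30·(-6/7) = 180/7;  2·(-3)·(1)·∫sin(3x)·sin(4x) dx = -6·(0) = 0;  2·(5)·(1)·∫cos(4x)·sin(4x) dx = 10·(0) = 0.
  So ∫_0^π u² dx = 9*π/2 + 25*π/2 + π/2 + 180/7 + 0 + 0 = 180/7 + 35*π/2.
  (u')² squared terms: (-20)²·∫sin(4x)² dx = 400·π/2 = 200*π;  (-9)²·∫cos(3x)² dx = 81·π/2 = 81*π/2;  (4)²·∫cos(4x)² dx = 16·π/2 = 8*π.
  (u')² cross terms: 2·(-20)·(-9)·∫sin(4x)·cos(3x) dx = 360·(8/7) = 2880/7;  2·(-20)·(4)·∫sin(4x)·cos(4x) dx = -160·(0) = 0;  2·(-9)·(4)·∫cos(3x)·cos(4x) dx = -72·(0) = 0.
  So ∫_0^π (u')² dx = 200*π + 81*π/2 + 8*π + 2880/7 + 0 + 0 = 2880/7 + 497*π/2.
||u||_{H^1}^2 = (180/7 + 35*π/2) + (2880/7 + 497*π/2) = 3060/7 + 266*π.


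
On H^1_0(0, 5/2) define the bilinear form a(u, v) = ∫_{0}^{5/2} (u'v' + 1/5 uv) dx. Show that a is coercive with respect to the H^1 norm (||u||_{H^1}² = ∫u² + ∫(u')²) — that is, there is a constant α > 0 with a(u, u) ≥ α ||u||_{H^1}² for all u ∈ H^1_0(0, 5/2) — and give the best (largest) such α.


α = (5 + 4*π^2)/(25 + 4*π^2)

Coercivity of a(·,·) on H^1_0(0, 5/2) means a(u, u) ≥ α ||u||_{H^1}² for every u ∈ H^1_0.
The interval has length L = 5/2, and Poincaré/coercivity depend only on L. Here a(u, u) = ∫(u')² + (1/5)·∫u².
Here 0 < c = 1/5 < 1. The condition a(u,u) ≥ α||u||_{H^1}² reads (1−α)∫(u')² ≥ (α−c)∫u². Any admissible α is ≤ 1 (rapidly oscillating u have ∫u²/∫(u')² → 0), and α = 1 would force 0 ≥ (1−c)∫u², impossible since c < 1; so 1−α > 0. By the sharp Poincaré inequality on H^1_0 of an interval of length L, ∫(u')² ≥ (π/L)²∫u² with equality for the first sine mode sin(π(x−x₀)/L) (x₀ the left endpoint), so the inequality holds for all u iff (1−α)(π/L)² ≥ α − c, i.e. α ≤ ((π/L)² + c)/((π/L)² + 1) = (1 + c(L/π)²)/(1 + (L/π)²). With (π/L)² = 4*π^2/25 and c = 1/5, the largest admissible constant is α = ((π/L)² + c)/((π/L)² + 1).
Simplifying, α = (5 + 4*π^2)/(25 + 4*π^2).


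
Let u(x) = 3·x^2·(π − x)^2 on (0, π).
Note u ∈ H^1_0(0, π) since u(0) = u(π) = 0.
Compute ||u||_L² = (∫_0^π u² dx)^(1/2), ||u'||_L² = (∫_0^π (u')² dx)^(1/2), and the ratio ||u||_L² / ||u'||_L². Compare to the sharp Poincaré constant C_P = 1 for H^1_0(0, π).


||u||_L² / ||u'||_L² = sqrt(3)*π/6 < C_P = 1.

u(x) = 3·x^2·(π − x)^2, so u'(x) = 6*x*(x - π)*(2*x - π).
u(x) = 3·x^2·(π − x)^2 vanishes at x = 0 and x = π, so u ∈ H^1_0(0, π). Differentiate via the product rule and integrate the resulting polynomials term by term.
  ∫_0^π u² dx = ∫_0^π (9*x^8 - 36*π*x^7 + 54*π^2*x^6 - 36*π^3*x^5 + 9*π^4*x^4) dx. Term by term:
    ∫_0^π 9*x^8 dx = π^9;  ∫_0^π -36*π*x^7 dx = -9*π^9/2;  ∫_0^π 54*π^2*x^6 dx = 54*π^9/7;
    ∫_0^π -36*π^3*x^5 dx = -6*π^9;  ∫_0^π 9*π^4*x^4 dx = 9*π^9/5.
  Sum: π^9 − 9*π^9/2 + 54*π^9/7 − 6*π^9 + 9*π^9/5 = π^9/70.
  ∫_0^π (u')² dx = ∫_0^π (144*x^6 - 432*π*x^5 + 468*π^2*x^4 - 216*π^3*x^3 + 36*π^4*x^2) dx. Term by term:
    ∫_0^π 144*x^6 dx = 144*π^7/7;  ∫_0^π -432*π*x^5 dx = -72*π^7;  ∫_0^π 468*π^2*x^4 dx = 468*π^7/5;
    ∫_0^π -216*π^3*x^3 dx = -54*π^7;  ∫_0^π 36*π^4*x^2 dx = 12*π^7.
  Sum: 144*π^7/7 − 72*π^7 + 468*π^7/5 − 54*π^7 + 12*π^7 = 6*π^7/35.
∫_0^π u² dx = π^9/70, so ||u||_L² = sqrt(70)*π^(9/2)/70.
∫_0^π (u')² dx = 6*π^7/35, so ||u'||_L² = sqrt(210)*π^(7/2)/35.
Ratio ||u||_L² / ||u'||_L² = sqrt(3)*π/6.
Sharp Poincaré constant on H^1_0(0, π) is C_P = L/π = 1, achieved by sin(x).
A polynomial bump cannot attain the sharp Poincaré constant (only the first sine eigenfunction does), so the ratio is strictly less than C_P, consistent with ||u||_L² ≤ C_P ||u'||_L².


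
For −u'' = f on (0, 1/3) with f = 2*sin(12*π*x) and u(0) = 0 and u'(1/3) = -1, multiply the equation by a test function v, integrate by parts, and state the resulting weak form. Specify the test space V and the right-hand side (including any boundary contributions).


V = {v ∈ H^1(0, 1/3) : v(0) = 0} (test functions vanish at x = 0 where u is specified); weak form: ∫_0^1/3 u'v' dx = ∫_0^1/3 (2*sin(12*π*x)) v dx − v(1/3) for all v ∈ V.

Multiply both sides by a test function v and integrate from 0 to 1/3:
  ∫_0^1/3 −u''(x) v(x) dx = ∫_0^1/3 f(x) v(x) dx.
Integrate the LHS by parts once:
  ∫_0^1/3 −u'' v dx = −[u'(x) v(x)]_0^1/3 + ∫_0^1/3 u'(x) v'(x) dx.
Thus ∫_0^1/3 u'(x) v'(x) dx = ∫_0^1/3 f(x) v(x) dx + [u'(x) v(x)]_0^1/3.
Choose V so that boundary terms are either known or forced to vanish.
Mixed BC: u(0) = 0 (Dirichlet) and u'(1/3) = -1 (Neumann). Define V = {v ∈ H^1(0, 1/3) : v(0) = 0}. Then [u' v]_0^1/3 = u'(1/3)·v(1/3) − u'(0)·0 = − v(1/3).
Weak formulation: find u (satisfying any essential BC) such that ∫_0^1/3 u'(x) v'(x) dx = ∫_0^1/3 f v dx − v(1/3) for all v ∈ V (Dirichlet at 0 absorbed into V; Neumann datum at x = 1/3 contributes the boundary term).
Substituting f(x) = 2*sin(12*π*x), the right-hand side is ∫_0^1/3 (2*sin(12*π*x)) v dx − v(1/3).


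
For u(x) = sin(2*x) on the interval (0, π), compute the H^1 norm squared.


||u||_{H^1(0,π)}^2 = 5*π/2

u'(x) = 2*cos(2*x).
Expand u² and (u')² and integrate term by term on (0, π), using: for integers n ≥ 1, ∫_0^π sin²(nx) dx = ∫_0^π cos²(nx) dx = π/2; for n ≠ n', ∫_0^π sin(nx)sin(n'x) dx = ∫_0^π cos(nx)cos(n'x) dx = 0; and by product-to-sum, ∫_0^π sin(nx)cos(n'x) dx = ½∫_0^π [sin((n+n')x) + sin((n−n')x)] dx, which is 0 when n+n' is even and 2n/(n²−n'²) when n+n' is odd (it need not vanish on (0, π)).
  u² squared terms: (1)²·∫sin(2x)² dx = 1·π/2 = π/2.
  So ∫_0^π u² dx = π/2.
  (u')² squared terms: (2)²·∫cos(2x)² dx = 4·π/2 = 2*π.
  So ∫_0^π (u')² dx = 2*π.
||u||_{H^1}^2 = (π/2) + (2*π) = 5*π/2.


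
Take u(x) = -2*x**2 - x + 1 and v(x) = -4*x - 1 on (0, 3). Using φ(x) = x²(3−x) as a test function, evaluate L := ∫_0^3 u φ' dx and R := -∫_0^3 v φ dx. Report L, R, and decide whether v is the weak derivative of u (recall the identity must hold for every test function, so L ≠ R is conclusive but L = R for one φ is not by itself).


LHS = 1107/20, RHS = 1107/20. Yes, v = u' weakly.

u(x) = -2*x**2 - x + 1, classical derivative u'(x) = -4*x - 1.
φ(x) = x²(3−x), so φ'(x) = 3*x*(2 - x).
Note φ(0) = φ(3) = 0, so the boundary term u·φ vanishes.
LHS = ∫_0^3 u(x) φ'(x) dx = ∫_0^3 (6*x^4 - 9*x^3 - 9*x^2 + 6*x) dx. Term by term:
  ∫_0^3 6*x^4 dx = 1458/5;  ∫_0^3 -9*x^3 dx = -729/4;  ∫_0^3 -9*x^2 dx = -81;
  ∫_0^3 6*x dx = 27.
Sum: 1458/5 − 729/4 − 81 + 27 = 1107/20.
So LHS = 1107/20.
∫_0^3 v(x) φ(x) dx = ∫_0^3 (4*x^4 - 11*x^3 - 3*x^2) dx. Term by term:
  ∫_0^3 4*x^4 dx = 972/5;  ∫_0^3 -11*x^3 dx = -891/4;  ∫_0^3 -3*x^2 dx = -27.
Sum: 972/5 − 891/4 − 27 = -1107/20.
So RHS = -∫_0^3 v(x) φ(x) dx = 1107/20.
LHS = RHS, so the identity holds for this test φ.
Moreover u is smooth here and v(x) = u'(x) = -4*x - 1 pointwise, so the identity holds for every test function. Hence v is the weak derivative of u.


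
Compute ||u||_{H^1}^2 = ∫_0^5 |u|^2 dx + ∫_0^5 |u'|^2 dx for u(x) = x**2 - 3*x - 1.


||u||_{H^1}^2 = 725/6

The H^1 norm (squared) on an interval (0, L) is
  ||u||_{H^1}^2 = ∫_0^L u(x)^2 dx + ∫_0^L u'(x)^2 dx.
Compute u'(x) = 2*x - 3.
Then u(x)^2 = x**4 - 6*x**3 + 7*x**2 + 6*x + 1 and u'(x)^2 = 4*x**2 - 12*x + 9.
Integrate each monomial from 0 to 5 using ∫_0^5 c·x^n dx = c·5^(n+1)/(n+1):
  ∫_0^5 u(x)^2 dx = ∫_0^5 (x^4 - 6*x^3 + 7*x^2 + 6*x + 1) dx. Term by term:
    ∫_0^5 x^4 dx = 625;  ∫_0^5 -6*x^3 dx = -1875/2;  ∫_0^5 7*x^2 dx = 875/3;
    ∫_0^5 6*x dx = 75;  ∫_0^5 1 dx = 5.
  Sum: 625 − 1875/2 + 875/3 + 75 + 5 = 355/6.
  ∫_0^5 u'(x)^2 dx = ∫_0^5 (4*x^2 - 12*x + 9) dx. Term by term:
    ∫_0^5 4*x^2 dx = 500/3;  ∫_0^5 -12*x dx = -150;  ∫_0^5 9 dx = 45.
  Sum: 500/3 − 150 + 45 = 185/3.
Adding: ||u||_{H^1}^2 = 355/6 + 185/3 = 725/6.


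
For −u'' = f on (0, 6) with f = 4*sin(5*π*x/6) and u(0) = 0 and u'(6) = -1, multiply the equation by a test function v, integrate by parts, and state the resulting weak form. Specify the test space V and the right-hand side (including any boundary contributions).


V = {v ∈ H^1(0, 6) : v(0) = 0} (test functions vanish at x = 0 where u is specified); weak form: ∫_0^6 u'v' dx = ∫_0^6 (4*sin(5*π*x/6)) v dx − v(6) for all v ∈ V.

Multiply both sides by a test function v and integrate from 0 to 6:
  ∫_0^6 −u''(x) v(x) dx = ∫_0^6 f(x) v(x) dx.
Integrate the LHS by parts once:
  ∫_0^6 −u'' v dx = −[u'(x) v(x)]_0^6 + ∫_0^6 u'(x) v'(x) dx.
Thus ∫_0^6 u'(x) v'(x) dx = ∫_0^6 f(x) v(x) dx + [u'(x) v(x)]_0^6.
Choose V so that boundary terms are either known or forced to vanish.
Mixed BC: u(0) = 0 (Dirichlet) and u'(6) = -1 (Neumann). Define V = {v ∈ H^1(0, 6) : v(0) = 0}. Then [u' v]_0^6 = u'(6)·v(6) − u'(0)·0 = − v(6).
Weak formulation: find u (satisfying any essential BC) such that ∫_0^6 u'(x) v'(x) dx = ∫_0^6 f v dx − v(6) for all v ∈ V (Dirichlet at 0 absorbed into V; Neumann datum at x = 6 contributes the boundary term).
Substituting f(x) = 4*sin(5*π*x/6), the right-hand side is ∫_0^6 (4*sin(5*π*x/6)) v dx − v(6).


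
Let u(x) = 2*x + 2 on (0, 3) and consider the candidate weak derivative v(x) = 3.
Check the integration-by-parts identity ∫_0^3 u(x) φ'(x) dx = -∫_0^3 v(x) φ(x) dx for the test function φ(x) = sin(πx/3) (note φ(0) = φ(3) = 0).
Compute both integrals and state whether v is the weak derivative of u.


LHS = -12/π, RHS = -18/π. No, v is not the weak derivative of u.

u(x) = 2*x + 2, classical derivative u'(x) = 2.
φ(x) = sin(πx/3), so φ'(x) = π*cos(π*x/3)/3.
Note φ(0) = φ(3) = 0, so the boundary term u·φ vanishes.
LHS = ∫_0^3 u(x) φ'(x) dx = ∫_0^3 (2*π*x*cos(π*x/3)/3 + 2*π*cos(π*x/3)/3) dx. Term by term:
  ∫_0^3 2*π*cos(π*x/3)/3 dx = 0;  ∫_0^3 2*π*x*cos(π*x/3)/3 dx = -12/π.
Sum: 0 − 12/π = -12/π.
So LHS = -12/π.
∫_0^3 v(x) φ(x) dx = ∫_0^3 (3*sin(π*x/3)) dx. Term by term:
  ∫_0^3 3*sin(π*x/3) dx = 18/π.
So RHS = -∫_0^3 v(x) φ(x) dx = -18/π.
LHS − RHS = 6/π ≠ 0, so the identity fails.
(For a valid weak derivative the identity must hold for EVERY test function, in particular this one. The failure shows v is NOT the weak derivative of u.)
Correct weak derivative would be u'(x) = 2.


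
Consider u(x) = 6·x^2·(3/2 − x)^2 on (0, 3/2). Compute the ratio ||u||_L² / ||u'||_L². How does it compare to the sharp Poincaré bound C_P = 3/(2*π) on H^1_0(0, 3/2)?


||u||_L² / ||u'||_L² = sqrt(3)/4 < C_P = 3/(2*π).

u(x) = 6·x^2·(3/2 − x)^2, so u'(x) = 3*x*(2*x - 3)*(4*x - 3).
u(x) = 6·x^2·(3/2 − x)^2 vanishes at x = 0 and x = 3/2, so u ∈ H^1_0(0, 3/2). Differentiate via the product rule and integrate the resulting polynomials term by term.
  ∫_0^3/2 u² dx = ∫_0^3/2 (36*x^8 - 216*x^7 + 486*x^6 - 486*x^5 + 729*x^4/4) dx. Term by term:
    ∫_0^3/2 36*x^8 dx = 19683/128;  ∫_0^3/2 -216*x^7 dx = -177147/256;  ∫_0^3/2 486*x^6 dx = 531441/448;
    ∫_0^3/2 -486*x^5 dx = -59049/64;  ∫_0^3/2 729*x^4/4 dx = 177147/640.
  Sum: 19683/128 − 177147/256 + 531441/448 − 59049/64 + 177147/640 = 19683/8960.
  ∫_0^3/2 (u')² dx = ∫_0^3/2 (576*x^6 - 2592*x^5 + 4212*x^4 - 2916*x^3 + 729*x^2) dx. Term by term:
    ∫_0^3/2 576*x^6 dx = 19683/14;  ∫_0^3/2 -2592*x^5 dx = -19683/4;  ∫_0^3/2 4212*x^4 dx = 255879/40;
    ∫_0^3/2 -2916*x^3 dx = -59049/16;  ∫_0^3/2 729*x^2 dx = 6561/8.
  Sum: 19683/14 − 19683/4 + 255879/40 − 59049/16 + 6561/8 = 6561/560.
∫_0^3/2 u² dx = 19683/8960, so ||u||_L² = 81*sqrt(105)/560.
∫_0^3/2 (u')² dx = 6561/560, so ||u'||_L² = 81*sqrt(35)/140.
Ratio ||u||_L² / ||u'||_L² = sqrt(3)/4.
Sharp Poincaré constant on H^1_0(0, 3/2) is C_P = L/π = 3/(2*π), achieved by sin(2*π/3·x).
A polynomial bump cannot attain the sharp Poincaré constant (only the first sine eigenfunction does), so the ratio is strictly less than C_P, consistent with ||u||_L² ≤ C_P ||u'||_L².


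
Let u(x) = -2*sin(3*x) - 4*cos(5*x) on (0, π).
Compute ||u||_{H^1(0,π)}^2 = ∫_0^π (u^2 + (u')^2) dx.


||u||_{H^1(0,π)}^2 = 228*π

u'(x) = 20*sin(5*x) - 6*cos(3*x).
Expand u² and (u')² and integrate term by term on (0, π), using: for integers n ≥ 1, ∫_0^π sin²(nx) dx = ∫_0^π cos²(nx) dx = π/2; for n ≠ n', ∫_0^π sin(nx)sin(n'x) dx = ∫_0^π cos(nx)cos(n'x) dx = 0; and by product-to-sum, ∫_0^π sin(nx)cos(n'x) dx = ½∫_0^π [sin((n+n')x) + sin((n−n')x)] dx, which is 0 when n+n' is even and 2n/(n²−n'²) when n+n' is odd (it need not vanish on (0, π)).
  u² squared terms: (-4)²·∫cos(5x)² dx = 16·π/2 = 8*π;  (-2)²·∫sin(3x)² dx = 4·π/2 = 2*π.
  u² cross terms: 2·(-4)·(-2)·∫cos(5x)·sin(3x) dx = 16·(0) = 0.
  So ∫_0^π u² dx = 8*π + 2*π + 0 = 10*π.
  (u')² squared terms: (-6)²·∫cos(3x)² dx = 36·π/2 = 18*π;  (20)²·∫sin(5x)² dx = 400·π/2 = 200*π.
  (u')² cross terms: 2·(-6)·(20)·∫cos(3x)·sin(5x) dx = -240·(0) = 0.
  So ∫_0^π (u')² dx = 18*π + 200*π + 0 = 218*π.
||u||_{H^1}^2 = (10*π) + (218*π) = 228*π.


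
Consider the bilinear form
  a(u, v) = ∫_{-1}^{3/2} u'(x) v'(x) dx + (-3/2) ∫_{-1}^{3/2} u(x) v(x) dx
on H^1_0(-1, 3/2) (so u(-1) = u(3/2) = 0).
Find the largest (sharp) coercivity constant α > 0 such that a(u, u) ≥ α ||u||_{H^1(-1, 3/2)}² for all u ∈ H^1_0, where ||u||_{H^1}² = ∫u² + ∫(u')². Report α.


α = (-75 + 8*π^2)/(2*(25 + 4*π^2))

Coercivity of a(·,·) on H^1_0(-1, 3/2) means a(u, u) ≥ α ||u||_{H^1}² for every u ∈ H^1_0.
The interval has length L = 5/2, and Poincaré/coercivity depend only on L. Here a(u, u) = ∫(u')² + (-3/2)·∫u².
Here c = -3/2 < 0 with |c| < (π/L)² = 4*π^2/25, so coercivity still holds. The condition a(u,u) ≥ α||u||_{H^1}² reads (1−α)∫(u')² ≥ (α−c)∫u². Any admissible α is ≤ 1 (rapidly oscillating u have ∫u²/∫(u')² → 0), and α = 1 would force 0 ≥ (1−c)∫u², impossible since c < 1; so 1−α > 0. By the sharp Poincaré inequality on H^1_0 of an interval of length L, ∫(u')² ≥ (π/L)²∫u² with equality for the first sine mode sin(π(x−x₀)/L) (x₀ the left endpoint), so the inequality holds for all u iff (1−α)(π/L)² ≥ α − c, i.e. α ≤ ((π/L)² + c)/((π/L)² + 1) = (1 + c(L/π)²)/(1 + (L/π)²). (Direct route, valid since c ≤ 0: Poincaré gives c∫u² ≥ c(L/π)²∫(u')², so a(u,u) ≥ (1 + c(L/π)²)∫(u')², while ||u||_{H^1}² ≤ (1 + (L/π)²)∫(u')²; dividing yields the same α.) With (π/L)² = 4*π^2/25 and c = -3/2, the largest admissible constant is α = ((π/L)² + c)/((π/L)² + 1).
Simplifying, α = (-75 + 8*π^2)/(2*(25 + 4*π^2)).


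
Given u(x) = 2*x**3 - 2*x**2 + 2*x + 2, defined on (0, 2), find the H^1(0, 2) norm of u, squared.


||u||_{H^1}^2 = 20896/105

The H^1 norm (squared) on an interval (0, L) is
  ||u||_{H^1}^2 = ∫_0^L u(x)^2 dx + ∫_0^L u'(x)^2 dx.
Compute u'(x) = 6*x**2 - 4*x + 2.
Then u(x)^2 = 4*x**6 - 8*x**5 + 12*x**4 - 4*x**2 + 8*x + 4 and u'(x)^2 = 36*x**4 - 48*x**3 + 40*x**2 - 16*x + 4.
Integrate each monomial from 0 to 2 using ∫_0^2 c·x^n dx = c·2^(n+1)/(n+1):
  ∫_0^2 u(x)^2 dx = ∫_0^2 (4*x^6 - 8*x^5 + 12*x^4 - 4*x^2 + 8*x + 4) dx. Term by term:
    ∫_0^2 4*x^6 dx = 512/7;  ∫_0^2 -8*x^5 dx = -256/3;  ∫_0^2 12*x^4 dx = 384/5;
    ∫_0^2 -4*x^2 dx = -32/3;  ∫_0^2 8*x dx = 16;  ∫_0^2 4 dx = 8.
  Sum: 512/7 − 256/3 + 384/5 − 32/3 + 16 + 8 = 2728/35.
  ∫_0^2 u'(x)^2 dx = ∫_0^2 (36*x^4 - 48*x^3 + 40*x^2 - 16*x + 4) dx. Term by term:
    ∫_0^2 36*x^4 dx = 1152/5;  ∫_0^2 -48*x^3 dx = -192;  ∫_0^2 40*x^2 dx = 320/3;
    ∫_0^2 -16*x dx = -32;  ∫_0^2 4 dx = 8.
  Sum: 1152/5 − 192 + 320/3 − 32 + 8 = 1816/15.
Adding: ||u||_{H^1}^2 = 2728/35 + 1816/15 = 20896/105.


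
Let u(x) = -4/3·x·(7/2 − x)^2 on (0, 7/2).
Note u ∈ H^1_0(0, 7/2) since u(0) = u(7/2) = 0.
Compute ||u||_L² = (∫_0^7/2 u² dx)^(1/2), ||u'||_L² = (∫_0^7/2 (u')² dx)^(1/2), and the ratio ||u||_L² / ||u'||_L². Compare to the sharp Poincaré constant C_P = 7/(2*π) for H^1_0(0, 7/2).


||u||_L² / ||u'||_L² = sqrt(14)/4 < C_P = 7/(2*π).

u(x) = -4/3·x·(7/2 − x)^2, so u'(x) = -4*x^2 + 56*x/3 - 49/3.
u(x) = -4/3·x·(7/2 − x)^2 vanishes at x = 0 and x = 7/2, so u ∈ H^1_0(0, 7/2). Differentiate via the product rule and integrate the resulting polynomials term by term.
  ∫_0^7/2 u² dx = ∫_0^7/2 (16*x^6/9 - 224*x^5/9 + 392*x^4/3 - 2744*x^3/9 + 2401*x^2/9) dx. Term by term:
    ∫_0^7/2 16*x^6/9 dx = 117649/72;  ∫_0^7/2 -224*x^5/9 dx = -823543/108;  ∫_0^7/2 392*x^4/3 dx = 823543/60;
    ∫_0^7/2 -2744*x^3/9 dx = -823543/72;  ∫_0^7/2 2401*x^2/9 dx = 823543/216.
  Sum: 117649/72 − 823543/108 + 823543/60 − 823543/72 + 823543/216 = 117649/1080.
  ∫_0^7/2 (u')² dx = ∫_0^7/2 (16*x^4 - 448*x^3/3 + 4312*x^2/9 - 5488*x/9 + 2401/9) dx. Term by term:
    ∫_0^7/2 16*x^4 dx = 16807/10;  ∫_0^7/2 -448*x^3/3 dx = -16807/3;  ∫_0^7/2 4312*x^2/9 dx = 184877/27;
    ∫_0^7/2 -5488*x/9 dx = -33614/9;  ∫_0^7/2 2401/9 dx = 16807/18.
  Sum: 16807/10 − 16807/3 + 184877/27 − 33614/9 + 16807/18 = 16807/135.
∫_0^7/2 u² dx = 117649/1080, so ||u||_L² = 343*sqrt(30)/180.
∫_0^7/2 (u')² dx = 16807/135, so ||u'||_L² = 49*sqrt(105)/45.
Ratio ||u||_L² / ||u'||_L² = sqrt(14)/4.
Sharp Poincaré constant on H^1_0(0, 7/2) is C_P = L/π = 7/(2*π), achieved by sin(2*π/7·x).
A polynomial bump cannot attain the sharp Poincaré constant (only the first sine eigenfunction does), so the ratio is strictly less than C_P, consistent with ||u||_L² ≤ C_P ||u'||_L².


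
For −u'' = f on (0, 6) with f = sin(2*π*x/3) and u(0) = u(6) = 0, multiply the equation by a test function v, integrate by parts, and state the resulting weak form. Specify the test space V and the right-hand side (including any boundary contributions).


V = H^1_0(0, 6) (so v(0) = v(6) = 0); weak form: ∫_0^6 u'v' dx = ∫_0^6 (sin(2*π*x/3)) v dx for all v ∈ V.

Multiply both sides by a test function v and integrate from 0 to 6:
  ∫_0^6 −u''(x) v(x) dx = ∫_0^6 f(x) v(x) dx.
Integrate the LHS by parts once:
  ∫_0^6 −u'' v dx = −[u'(x) v(x)]_0^6 + ∫_0^6 u'(x) v'(x) dx.
Thus ∫_0^6 u'(x) v'(x) dx = ∫_0^6 f(x) v(x) dx + [u'(x) v(x)]_0^6.
Choose V so that boundary terms are either known or forced to vanish.
u is Dirichlet: u(0) = u(6) = 0. Let V = H^1_0(0, 6); then v(0) = v(6) = 0, and [u' v]_0^6 = 0.
Weak formulation: find u (satisfying any essential BC) such that ∫_0^6 u'(x) v'(x) dx = ∫_0^6 f v dx for all v ∈ V.
Substituting f(x) = sin(2*π*x/3), the right-hand side is ∫_0^6 (sin(2*π*x/3)) v dx.


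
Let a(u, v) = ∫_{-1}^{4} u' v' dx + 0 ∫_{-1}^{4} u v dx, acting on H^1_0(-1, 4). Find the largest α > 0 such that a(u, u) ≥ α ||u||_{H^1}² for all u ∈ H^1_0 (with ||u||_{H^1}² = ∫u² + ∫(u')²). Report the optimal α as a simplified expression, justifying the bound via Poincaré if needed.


α = π^2/(π^2 + 25)

Coercivity of a(·,·) on H^1_0(-1, 4) means a(u, u) ≥ α ||u||_{H^1}² for every u ∈ H^1_0.
The interval has length L = 5, and Poincaré/coercivity depend only on L. Here a(u, u) = ∫(u')² + (0)·∫u².
Here c = 0, so a(u,u) = ∫(u')² alone. The condition a(u,u) ≥ α||u||_{H^1}² reads (1−α)∫(u')² ≥ (α−c)∫u². Any admissible α is ≤ 1 (rapidly oscillating u have ∫u²/∫(u')² → 0), and α = 1 would force 0 ≥ (1−c)∫u², impossible since c < 1; so 1−α > 0. By the sharp Poincaré inequality on H^1_0 of an interval of length L, ∫(u')² ≥ (π/L)²∫u² with equality for the first sine mode sin(π(x−x₀)/L) (x₀ the left endpoint), so the inequality holds for all u iff (1−α)(π/L)² ≥ α − c, i.e. α ≤ ((π/L)² + c)/((π/L)² + 1) = (1 + c(L/π)²)/(1 + (L/π)²). (Direct route, valid since c ≤ 0: Poincaré gives c∫u² ≥ c(L/π)²∫(u')², so a(u,u) ≥ (1 + c(L/π)²)∫(u')², while ||u||_{H^1}² ≤ (1 + (L/π)²)∫(u')²; dividing yields the same α.) With (π/L)² = π^2/25 and c = 0, the largest admissible constant is α = ((π/L)² + c)/((π/L)² + 1).
Simplifying, α = π^2/(π^2 + 25).


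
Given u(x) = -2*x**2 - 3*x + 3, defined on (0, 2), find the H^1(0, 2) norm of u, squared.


||u||_{H^1}^2 = 2344/15

The H^1 norm (squared) on an interval (0, L) is
  ||u||_{H^1}^2 = ∫_0^L u(x)^2 dx + ∫_0^L u'(x)^2 dx.
Compute u'(x) = -4*x - 3.
Then u(x)^2 = 4*x**4 + 12*x**3 - 3*x**2 - 18*x + 9 and u'(x)^2 = 16*x**2 + 24*x + 9.
Integrate each monomial from 0 to 2 using ∫_0^2 c·x^n dx = c·2^(n+1)/(n+1):
  ∫_0^2 u(x)^2 dx = ∫_0^2 (4*x^4 + 12*x^3 - 3*x^2 - 18*x + 9) dx. Term by term:
    ∫_0^2 4*x^4 dx = 128/5;  ∫_0^2 12*x^3 dx = 48;  ∫_0^2 -3*x^2 dx = -8;
    ∫_0^2 -18*x dx = -36;  ∫_0^2 9 dx = 18.
  Sum: 128/5 + 48 − 8 − 36 + 18 = 238/5.
  ∫_0^2 u'(x)^2 dx = ∫_0^2 (16*x^2 + 24*x + 9) dx. Term by term:
    ∫_0^2 16*x^2 dx = 128/3;  ∫_0^2 24*x dx = 48;  ∫_0^2 9 dx = 18.
  Sum: 128/3 + 48 + 18 = 326/3.
Adding: ||u||_{H^1}^2 = 238/5 + 326/3 = 2344/15.


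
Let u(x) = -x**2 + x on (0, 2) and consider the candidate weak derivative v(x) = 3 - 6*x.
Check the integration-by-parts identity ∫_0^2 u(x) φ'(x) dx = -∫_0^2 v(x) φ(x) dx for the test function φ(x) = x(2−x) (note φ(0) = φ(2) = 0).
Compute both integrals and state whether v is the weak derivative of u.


LHS = 4/3, RHS = 4. No, v is not the weak derivative of u.

u(x) = -x**2 + x, classical derivative u'(x) = 1 - 2*x.
φ(x) = x(2−x), so φ'(x) = 2 - 2*x.
Note φ(0) = φ(2) = 0, so the boundary term u·φ vanishes.
LHS = ∫_0^2 u(x) φ'(x) dx = ∫_0^2 (2*x^3 - 4*x^2 + 2*x) dx. Term by term:
  ∫_0^2 2*x^3 dx = 8;  ∫_0^2 -4*x^2 dx = -32/3;  ∫_0^2 2*x dx = 4.
Sum: 8 − 32/3 + 4 = 4/3.
So LHS = 4/3.
∫_0^2 v(x) φ(x) dx = ∫_0^2 (6*x^3 - 15*x^2 + 6*x) dx. Term by term:
  ∫_0^2 6*x^3 dx = 24;  ∫_0^2 -15*x^2 dx = -40;  ∫_0^2 6*x dx = 12.
Sum: 24 − 40 + 12 = -4.
So RHS = -∫_0^2 v(x) φ(x) dx = 4.
LHS − RHS = -8/3 ≠ 0, so the identity fails.
(For a valid weak derivative the identity must hold for EVERY test function, in particular this one. The failure shows v is NOT the weak derivative of u.)
Correct weak derivative would be u'(x) = 1 - 2*x.


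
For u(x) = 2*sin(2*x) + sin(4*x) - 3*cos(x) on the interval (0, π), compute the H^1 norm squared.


||u||_{H^1(0,π)}^2 = -192/5 + 55*π/2

u'(x) = 3*sin(x) + 4*cos(2*x) + 4*cos(4*x).
Expand u² and (u')² and integrate term by term on (0, π), using: for integers n ≥ 1, ∫_0^π sin²(nx) dx = ∫_0^π cos²(nx) dx = π/2; for n ≠ n', ∫_0^π sin(nx)sin(n'x) dx = ∫_0^π cos(nx)cos(n'x) dx = 0; and by product-to-sum, ∫_0^π sin(nx)cos(n'x) dx = ½∫_0^π [sin((n+n')x) + sin((n−n')x)] dx, which is 0 when n+n' is even and 2n/(n²−n'²) when n+n' is odd (it need not vanish on (0, π)).
  u² squared terms: (-3)²·∫cos(x)² dx = 9·π/2 = 9*π/2;  (2)²·∫sin(2x)² dx = 4·π/2 = 2*π;  (1)²·∫sin(4x)² dx = 1·π/2 = π/2.
  u² cross terms: 2·(-3)·(2)·∫cos(x)·sin(2x) dx = -12·(4/3) = -16;  2·(-3)·(1)·∫cos(x)·sin(4x) dx = -6·(8/15) = -16/5;  2·(2)·(1)·∫sin(2x)·sin(4x) dx = 4·(0) = 0.
  So ∫_0^π u² dx = 9*π/2 + 2*π + π/2 − 16 − 16/5 + 0 = -96/5 + 7*π.
  (u')² squared terms: (3)²·∫sin(x)² dx = 9·π/2 = 9*π/2;  (4)²·∫cos(2x)² dx = 16·π/2 = 8*π;  (4)²·∫cos(4x)² dx = 16·π/2 = 8*π.
  (u')² cross terms: 2·(3)·(4)·∫sin(x)·cos(2x) dx = 24·(-2/3) = -16;  2·(3)·(4)·∫sin(x)·cos(4x) dx = 24·(-2/15) = -16/5;  2·(4)·(4)·∫cos(2x)·cos(4x) dx = 32·(0) = 0.
  So ∫_0^π (u')² dx = 9*π/2 + 8*π + 8*π − 16 − 16/5 + 0 = -96/5 + 41*π/2.
||u||_{H^1}^2 = (-96/5 + 7*π) + (-96/5 + 41*π/2) = -192/5 + 55*π/2.


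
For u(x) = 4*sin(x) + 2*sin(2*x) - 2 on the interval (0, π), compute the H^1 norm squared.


||u||_{H^1(0,π)}^2 = -32 + 30*π

u'(x) = 4*cos(x) + 4*cos(2*x).
Expand u² and (u')² and integrate term by term on (0, π), using: for integers n ≥ 1, ∫_0^π sin²(nx) dx = ∫_0^π cos²(nx) dx = π/2; for n ≠ n', ∫_0^π sin(nx)sin(n'x) dx = ∫_0^π cos(nx)cos(n'x) dx = 0; and by product-to-sum, ∫_0^π sin(nx)cos(n'x) dx = ½∫_0^π [sin((n+n')x) + sin((n−n')x)] dx, which is 0 when n+n' is even and 2n/(n²−n'²) when n+n' is odd (it need not vanish on (0, π)). For the constant mode: ∫_0^π 1 dx = π, ∫_0^π cos(nx) dx = 0, ∫_0^π sin(nx) dx = (1−(−1)^n)/n.
  u² squared terms: (-2)²·∫1 dx = 4·π = 4*π;  (2)²·∫sin(2x)² dx = 4·π/2 = 2*π;  (4)²·∫sin(x)² dx = 16·π/2 = 8*π.
  u² cross terms: 2·(-2)·(2)·∫1·sin(2x) dx = -8·(0) = 0;  2·(-2)·(4)·∫1·sin(x) dx = -16·(2) = -32;  2·(2)·(4)·∫sin(2x)·sin(x) dx = 16·(0) = 0.
  So ∫_0^π u² dx = 4*π + 2*π + 8*π + 0 − 32 + 0 = -32 + 14*π.
  (u')² squared terms: (4)²·∫cos(x)² dx = 16·π/2 = 8*π;  (4)²·∫cos(2x)² dx = 16·π/2 = 8*π.
  (u')² cross terms: 2·(4)·(4)·∫cos(x)·cos(2x) dx = 32·(0) = 0.
  So ∫_0^π (u')² dx = 8*π + 8*π + 0 = 16*π.
||u||_{H^1}^2 = (-32 + 14*π) + (16*π) = -32 + 30*π.


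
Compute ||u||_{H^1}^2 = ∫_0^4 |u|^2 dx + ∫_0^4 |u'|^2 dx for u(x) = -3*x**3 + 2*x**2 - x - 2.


||u||_{H^1}^2 = 979228/35

The H^1 norm (squared) on an interval (0, L) is
  ||u||_{H^1}^2 = ∫_0^L u(x)^2 dx + ∫_0^L u'(x)^2 dx.
Compute u'(x) = -9*x**2 + 4*x - 1.
Then u(x)^2 = 9*x**6 - 12*x**5 + 10*x**4 + 8*x**3 - 7*x**2 + 4*x + 4 and u'(x)^2 = 81*x**4 - 72*x**3 + 34*x**2 - 8*x + 1.
Integrate each monomial from 0 to 4 using ∫_0^4 c·x^n dx = c·4^(n+1)/(n+1):
  ∫_0^4 u(x)^2 dx = ∫_0^4 (9*x^6 - 12*x^5 + 10*x^4 + 8*x^3 - 7*x^2 + 4*x + 4) dx. Term by term:
    ∫_0^4 9*x^6 dx = 147456/7;  ∫_0^4 -12*x^5 dx = -8192;  ∫_0^4 10*x^4 dx = 2048;
    ∫_0^4 8*x^3 dx = 512;  ∫_0^4 -7*x^2 dx = -448/3;  ∫_0^4 4*x dx = 32;
    ∫_0^4 4 dx = 16.
  Sum: 147456/7 − 8192 + 2048 + 512 − 448/3 + 32 + 16 = 321968/21.
  ∫_0^4 u'(x)^2 dx = ∫_0^4 (81*x^4 - 72*x^3 + 34*x^2 - 8*x + 1) dx. Term by term:
    ∫_0^4 81*x^4 dx = 82944/5;  ∫_0^4 -72*x^3 dx = -4608;  ∫_0^4 34*x^2 dx = 2176/3;
    ∫_0^4 -8*x dx = -64;  ∫_0^4 1 dx = 4.
  Sum: 82944/5 − 4608 + 2176/3 − 64 + 4 = 189692/15.
Adding: ||u||_{H^1}^2 = 321968/21 + 189692/15 = 979228/35.
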